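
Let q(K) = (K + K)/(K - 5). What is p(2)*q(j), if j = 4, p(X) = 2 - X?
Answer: 0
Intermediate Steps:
q(K) = 2*K/(-5 + K) (q(K) = (2*K)/(-5 + K) = 2*K/(-5 + K))
p(2)*q(j) = (2 - 1*2)*(2*4/(-5 + 4)) = (2 - 2)*(2*4/(-1)) = 0*(2*4*(-1)) = 0*(-8) = 0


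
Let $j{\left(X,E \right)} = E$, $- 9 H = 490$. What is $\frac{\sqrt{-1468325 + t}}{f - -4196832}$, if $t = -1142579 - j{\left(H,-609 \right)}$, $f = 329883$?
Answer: $\frac{i \sqrt{2610295}}{4526715} \approx 0.00035691 i$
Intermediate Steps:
$H = - \frac{490}{9}$ ($H = \left(- \frac{1}{9}\right) 490 = - \frac{490}{9} \approx -54.444$)
$t = -1141970$ ($t = -1142579 - -609 = -1142579 + 609 = -1141970$)
$\frac{\sqrt{-1468325 + t}}{f - -4196832} = \frac{\sqrt{-1468325 - 1141970}}{329883 - -4196832} = \frac{\sqrt{-2610295}}{329883 + 4196832} = \frac{i \sqrt{2610295}}{4526715}$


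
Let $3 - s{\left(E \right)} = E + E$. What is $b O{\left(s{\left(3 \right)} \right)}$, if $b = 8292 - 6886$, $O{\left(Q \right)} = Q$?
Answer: $-4218$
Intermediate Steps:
$s{\left(E \right)} = 3 - 2 E$ ($s{\left(E \right)} = 3 - \left(E + E\right) = 3 - 2 E$)
$b = 1406$
$b O{\left(s{\left(3 \right)} \right)} = 1406 \left(3 - 6\right) = 1406 \left(-3\right) = -4218$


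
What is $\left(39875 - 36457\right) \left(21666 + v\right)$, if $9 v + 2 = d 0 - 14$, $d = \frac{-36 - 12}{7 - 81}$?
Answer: $\frac{666434804}{9} \approx 7.4048 \cdot 10^{7}$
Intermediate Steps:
$d = \frac{24}{37}$ ($d = - \frac{48}{7 - 81} = - \frac{48}{-74} = \left(-48\right) \left(- \frac{1}{74}\right) = \frac{24}{37} \approx 0.64865$)
$v = - \frac{16}{9}$ ($v = - \frac{2}{9} + \frac{\frac{24}{37} \cdot 0 - 14}{9} = - \frac{2}{9} + \frac{0 - 14}{9} = - \frac{2}{9} + \frac{1}{9} \left(-14\right) = - \frac{2}{9} - \frac{14}{9} = - \frac{16}{9} \approx -1.7778$)
$\left(39875 - 36457\right) \left(21666 + v\right) = \left(39875 - 36457\right) \left(21666 - \frac{16}{9}\right) = 3418 \cdot \frac{194978}{9} = \frac{666434804}{9}$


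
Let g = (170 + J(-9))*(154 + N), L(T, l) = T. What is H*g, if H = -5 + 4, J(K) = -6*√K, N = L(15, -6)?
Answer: -28730 + 3042*I ≈ -28730.0 + 3042.0*I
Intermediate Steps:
N = 15
g = 28730 - 3042*I (g = (170 - 18*I)*(154 + 15) = (170 - 18*I)*169 = 28730 - 3042*I ≈ 28730.0 - 3042.0*I)
H = -1
H*g = -(28730 - 3042*I) = -28730 + 3042*I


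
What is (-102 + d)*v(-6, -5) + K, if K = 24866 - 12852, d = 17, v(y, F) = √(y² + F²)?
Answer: 12014 - 85*√61 ≈ 11350.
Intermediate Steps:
v(y, F) = √(F² + y²)
K = 12014
(-102 + d)*v(-6, -5) + K = (-102 + 17)*√((-5)² + (-6)²) + 12014 = -85*√(25 + 36) + 12014 = -85*√61 + 12014 = 12014 - 85*√61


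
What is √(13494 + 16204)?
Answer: √29698 ≈ 172.33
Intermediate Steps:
√(13494 + 16204) = √29698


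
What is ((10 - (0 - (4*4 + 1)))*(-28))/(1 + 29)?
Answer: -126/5 ≈ -25.200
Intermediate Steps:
((10 - (0 - (4*4 + 1)))*(-28))/(1 + 29) = ((10 - (0 - (16 + 1)))*(-28))/30 = ((10 - (0 - 1*17))*(-28))*(1/30) = ((10 - (0 - 17))*(-28))*(1/30) = ((10 - 1*(-17))*(-28))*(1/30) = ((10 + 17)*(-28))*(1/30) = (27*(-28))*(1/30) = -756*1/30 = -126/5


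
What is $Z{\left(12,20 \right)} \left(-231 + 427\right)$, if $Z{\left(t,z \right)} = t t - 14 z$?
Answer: $-26656$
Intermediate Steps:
$Z{\left(t,z \right)} = t^{2} - 14 z$
$Z{\left(12,20 \right)} \left(-231 + 427\right) = \left(12^{2} - 280\right) \left(-231 + 427\right) = \left(144 - 280\right) 196 = \left(-136\right) 196 = -26656$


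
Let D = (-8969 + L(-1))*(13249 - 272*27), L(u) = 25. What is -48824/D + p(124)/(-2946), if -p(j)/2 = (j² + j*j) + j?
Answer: 67948619253/3241478890 ≈ 20.962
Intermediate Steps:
D = -52814320 (D = (-8969 + 25)*(13249 - 272*27) = -8944*(13249 - 7344) = -8944*5905 = -52814320)
p(j) = -4*j² - 2*j (p(j) = -2*((j² + j*j) + j) = -2*((j² + j²) + j) = -2*(2*j² + j) = -2*(j + 2*j²) = -4*j² - 2*j)
-48824/D + p(124)/(-2946) = -48824/(-52814320) - 2*124*(1 + 2*124)/(-2946) = -48824*(-1/52814320) - 2*124*(1 + 248)*(-1/2946) = 6103/6601790 - 2*124*249*(-1/2946) = 6103/6601790 - 61752*(-1/2946) = 6103/6601790 + 10292/491 = 67948619253/3241478890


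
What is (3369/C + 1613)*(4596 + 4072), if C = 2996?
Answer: 10479432139/749 ≈ 1.3991e+7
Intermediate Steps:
(3369/C + 1613)*(4596 + 4072) = (3369/2996 + 1613)*(4596 + 4072) = (3369*(1/2996) + 1613)*8668 = (3369/2996 + 1613)*8668 = (4835917/2996)*8668 = 10479432139/749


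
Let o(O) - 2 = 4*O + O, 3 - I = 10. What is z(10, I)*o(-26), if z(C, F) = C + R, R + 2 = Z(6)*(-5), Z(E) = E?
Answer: 2816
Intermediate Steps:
I = -7 (I = 3 - 1*10 = 3 - 10 = -7)
R = -32 (R = -2 + 6*(-5) = -2 - 30 = -32)
z(C, F) = -32 + C (z(C, F) = C - 32 = -32 + C)
o(O) = 2 + 5*O (o(O) = 2 + (4*O + O) = 2 + 5*O)
z(10, I)*o(-26) = (-32 + 10)*(2 + 5*(-26)) = -22*(2 - 130) = -22*(-128) = 2816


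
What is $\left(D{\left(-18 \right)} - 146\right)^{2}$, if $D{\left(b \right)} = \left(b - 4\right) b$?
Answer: $62500$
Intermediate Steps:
$D{\left(b \right)} = b \left(-4 + b\right)$ ($D{\left(b \right)} = \left(-4 + b\right) b = b \left(-4 + b\right)$)
$\left(D{\left(-18 \right)} - 146\right)^{2} = \left(- 18 \left(-4 - 18\right) - 146\right)^{2} = \left(\left(-18\right) \left(-22\right) - 146\right)^{2} = \left(396 - 146\right)^{2} = 250^{2} = 62500$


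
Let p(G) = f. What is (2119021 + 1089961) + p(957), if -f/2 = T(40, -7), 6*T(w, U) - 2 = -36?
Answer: 9626980/3 ≈ 3.2090e+6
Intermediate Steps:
T(w, U) = -17/3 (T(w, U) = 1/3 + (1/6)*(-36) = 1/3 - 6 = -17/3)
f = 34/3 (f = -2*(-17/3) = 34/3 ≈ 11.333)
p(G) = 34/3
(2119021 + 1089961) + p(957) = (2119021 + 1089961) + 34/3 = 3208982 + 34/3 = 9626980/3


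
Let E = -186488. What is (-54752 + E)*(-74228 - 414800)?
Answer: 117973114720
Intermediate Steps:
(-54752 + E)*(-74228 - 414800) = (-54752 - 186488)*(-74228 - 414800) = -241240*(-489028) = 117973114720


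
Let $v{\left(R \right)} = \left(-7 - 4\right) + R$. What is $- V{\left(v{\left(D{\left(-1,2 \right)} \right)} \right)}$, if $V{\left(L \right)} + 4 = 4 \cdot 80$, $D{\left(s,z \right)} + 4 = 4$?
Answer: $-316$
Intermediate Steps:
$D{\left(s,z \right)} = 0$ ($D{\left(s,z \right)} = -4 + 4 = 0$)
$v{\left(R \right)} = -11 + R$
$V{\left(L \right)} = 316$ ($V{\left(L \right)} = -4 + 4 \cdot 80 = -4 + 320 = 316$)
$- V{\left(v{\left(D{\left(-1,2 \right)} \right)} \right)} = \left(-1\right) 316 = -316$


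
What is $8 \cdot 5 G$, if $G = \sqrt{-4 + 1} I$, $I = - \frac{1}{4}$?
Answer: $- 10 i \sqrt{3} \approx - 17.32 i$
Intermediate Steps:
$I = - \frac{1}{4}$ ($I = \left(-1\right) \frac{1}{4} = - \frac{1}{4} \approx -0.25$)
$G = - \frac{i \sqrt{3}}{4}$ ($G = \sqrt{-4 + 1} \left(- \frac{1}{4}\right) = \sqrt{-3} \left(- \frac{1}{4}\right) = i \sqrt{3} \left(- \frac{1}{4}\right) = - \frac{i \sqrt{3}}{4} \approx - 0.43301 i$)
$8 \cdot 5 G = 8 \cdot 5 \left(- \frac{i \sqrt{3}}{4}\right) = 40 \left(- \frac{i \sqrt{3}}{4}\right) = - 10 i \sqrt{3}$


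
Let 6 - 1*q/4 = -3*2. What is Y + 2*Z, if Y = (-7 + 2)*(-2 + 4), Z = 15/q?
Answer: -75/8 ≈ -9.3750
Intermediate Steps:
q = 48 (q = 24 - (-12)*2 = 24 - 4*(-6) = 24 + 24 = 48)
Z = 5/16 (Z = 15/48 = 15*(1/48) = 5/16 ≈ 0.31250)
Y = -10 (Y = -5*2 = -10)
Y + 2*Z = -10 + 2*(5/16) = -10 + 5/8 = -75/8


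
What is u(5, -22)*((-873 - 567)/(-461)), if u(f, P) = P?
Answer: -31680/461 ≈ -68.720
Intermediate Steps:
u(5, -22)*((-873 - 567)/(-461)) = -22*(-873 - 567)/(-461) = -(-31680)*(-1)/461 = -22*1440/461 = -31680/461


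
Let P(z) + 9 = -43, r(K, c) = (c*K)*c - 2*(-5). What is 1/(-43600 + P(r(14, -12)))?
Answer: -1/43652 ≈ -2.2908e-5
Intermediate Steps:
r(K, c) = 10 + K*c² (r(K, c) = (K*c)*c + 10 = K*c² + 10 = 10 + K*c²)
P(z) = -52 (P(z) = -9 - 43 = -52)
1/(-43600 + P(r(14, -12))) = 1/(-43600 - 52) = 1/(-43652) = -1/43652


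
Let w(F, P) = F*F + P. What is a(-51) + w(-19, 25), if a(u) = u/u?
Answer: 387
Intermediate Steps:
a(u) = 1
w(F, P) = P + F**2 (w(F, P) = F**2 + P = P + F**2)
a(-51) + w(-19, 25) = 1 + (25 + (-19)**2) = 1 + (25 + 361) = 1 + 386 = 387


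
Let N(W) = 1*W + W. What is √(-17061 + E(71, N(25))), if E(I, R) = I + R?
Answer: 22*I*√35 ≈ 130.15*I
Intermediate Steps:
N(W) = 2*W (N(W) = W + W = 2*W)
√(-17061 + E(71, N(25))) = √(-17061 + (71 + 2*25)) = √(-17061 + (71 + 50)) = √(-17061 + 121) = √(-16940) = 22*I*√35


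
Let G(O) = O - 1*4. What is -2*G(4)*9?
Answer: 0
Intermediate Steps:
G(O) = -4 + O (G(O) = O - 4 = -4 + O)
-2*G(4)*9 = -2*(-4 + 4)*9 = -2*0*9 = 0*9 = 0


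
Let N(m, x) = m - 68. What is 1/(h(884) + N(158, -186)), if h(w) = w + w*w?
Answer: 1/782430 ≈ 1.2781e-6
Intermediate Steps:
N(m, x) = -68 + m
h(w) = w + w**2
1/(h(884) + N(158, -186)) = 1/(884*(1 + 884) + (-68 + 158)) = 1/(884*885 + 90) = 1/(782340 + 90) = 1/782430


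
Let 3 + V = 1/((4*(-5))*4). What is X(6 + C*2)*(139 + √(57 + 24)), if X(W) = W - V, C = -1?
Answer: 20757/20 ≈ 1037.8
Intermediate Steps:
V = -241/80 (V = -3 + 1/((4*(-5))*4) = -3 + 1/(-20*4) = -3 + 1/(-80) = -3 - 1/80 = -241/80 ≈ -3.0125)
X(W) = 241/80 + W (X(W) = W - 1*(-241/80) = W + 241/80 = 241/80 + W)
X(6 + C*2)*(139 + √(57 + 24)) = (241/80 + (6 - 1*2))*(139 + √(57 + 24)) = (241/80 + (6 - 2))*(139 + √81) = (241/80 + 4)*(139 + 9) = (561/80)*148 = 20757/20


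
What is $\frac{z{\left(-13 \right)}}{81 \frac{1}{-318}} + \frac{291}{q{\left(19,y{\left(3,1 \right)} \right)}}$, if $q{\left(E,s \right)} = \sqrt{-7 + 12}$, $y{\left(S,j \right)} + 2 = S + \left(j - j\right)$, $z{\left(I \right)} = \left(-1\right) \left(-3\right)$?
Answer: $- \frac{106}{9} + \frac{291 \sqrt{5}}{5} \approx 118.36$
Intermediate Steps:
$z{\left(I \right)} = 3$
$y{\left(S,j \right)} = -2 + S$ ($y{\left(S,j \right)} = -2 + \left(S + \left(j - j\right)\right) = -2 + \left(S + 0\right) = -2 + S$)
$q{\left(E,s \right)} = \sqrt{5}$
$\frac{z{\left(-13 \right)}}{81 \frac{1}{-318}} + \frac{291}{q{\left(19,y{\left(3,1 \right)} \right)}} = \frac{3}{81 \frac{1}{-318}} + \frac{291}{\sqrt{5}} = \frac{3}{81 \left(- \frac{1}{318}\right)} + 291 \frac{\sqrt{5}}{5} = \frac{3}{- \frac{27}{106}} + \frac{291 \sqrt{5}}{5} = 3 \left(- \frac{106}{27}\right) + \frac{291 \sqrt{5}}{5} = - \frac{106}{9} + \frac{291 \sqrt{5}}{5}$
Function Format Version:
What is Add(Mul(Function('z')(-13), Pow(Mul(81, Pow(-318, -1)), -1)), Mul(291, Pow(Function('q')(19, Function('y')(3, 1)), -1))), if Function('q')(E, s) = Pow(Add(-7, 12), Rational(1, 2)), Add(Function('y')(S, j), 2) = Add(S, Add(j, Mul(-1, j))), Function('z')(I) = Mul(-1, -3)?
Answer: Add(Rational(-106, 9), Mul(Rational(291, 5), Pow(5, Rational(1, 2)))) ≈ 118.36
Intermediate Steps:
Function('z')(I) = 3
Function('y')(S, j) = Add(-2, S) (Function('y')(S, j) = Add(-2, Add(S, Add(j, Mul(-1, j)))) = Add(-2, Add(S, 0)) = Add(-2, S))
Function('q')(E, s) = Pow(5, Rational(1, 2))
Add(Mul(Function('z')(-13), Pow(Mul(81, Pow(-318, -1)), -1)), Mul(291, Pow(Function('q')(19, Function('y')(3, 1)), -1))) = Add(Mul(3, Pow(Mul(81, Pow(-318, -1)), -1)), Mul(291, Pow(Pow(5, Rational(1, 2)), -1))) = Add(Mul(3, Pow(Mul(81, Rational(-1, 318)), -1)), Mul(291, Mul(Rational(1, 5), Pow(5, Rational(1, 2))))) = Add(Mul(3, Pow(Rational(-27, 106), -1)), Mul(Rational(291, 5), Pow(5, Rational(1, 2)))) = Add(Mul(3, Rational(-106, 27)), Mul(Rational(291, 5), Pow(5, Rational(1, 2)))) = Add(Rational(-106, 9), Mul(Rational(291, 5), Pow(5, Rational(1, 2))))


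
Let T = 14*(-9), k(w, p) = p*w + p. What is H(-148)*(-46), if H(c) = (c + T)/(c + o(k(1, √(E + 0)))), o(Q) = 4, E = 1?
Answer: -3151/36 ≈ -87.528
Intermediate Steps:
k(w, p) = p + p*w
T = -126
H(c) = (-126 + c)/(4 + c) (H(c) = (c - 126)/(c + 4) = (-126 + c)/(4 + c))
H(-148)*(-46) = ((-126 - 148)/(4 - 148))*(-46) = (-274/(-144))*(-46) = -1/144*(-274)*(-46) = (137/72)*(-46) = -3151/36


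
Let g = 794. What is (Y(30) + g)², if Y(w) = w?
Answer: 678976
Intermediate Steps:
(Y(30) + g)² = (30 + 794)² = 824² = 678976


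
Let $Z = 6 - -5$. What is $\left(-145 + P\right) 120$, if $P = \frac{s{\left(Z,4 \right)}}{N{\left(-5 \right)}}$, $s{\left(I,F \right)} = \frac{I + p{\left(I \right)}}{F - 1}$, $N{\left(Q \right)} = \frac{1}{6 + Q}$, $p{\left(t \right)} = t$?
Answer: $-16520$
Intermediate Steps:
$Z = 11$ ($Z = 6 + 5 = 11$)
$s{\left(I,F \right)} = \frac{2 I}{-1 + F}$ ($s{\left(I,F \right)} = \frac{I + I}{F - 1} = \frac{2 I}{-1 + F}$)
$P = \frac{22}{3}$ ($P = \frac{2 \cdot 11 \frac{1}{-1 + 4}}{\frac{1}{6 - 5}} = \frac{2 \cdot 11 \cdot \frac{1}{3}}{1^{-1}} = \frac{2 \cdot 11 \cdot \frac{1}{3}}{1} = \frac{22}{3} \cdot 1 = \frac{22}{3} \approx 7.3333$)
$\left(-145 + P\right) 120 = \left(-145 + \frac{22}{3}\right) 120 = \left(- \frac{413}{3}\right) 120 = -16520$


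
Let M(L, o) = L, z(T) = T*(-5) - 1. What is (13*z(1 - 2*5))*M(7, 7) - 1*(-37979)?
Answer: 41983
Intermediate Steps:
z(T) = -1 - 5*T (z(T) = -5*T - 1 = -1 - 5*T)
(13*z(1 - 2*5))*M(7, 7) - 1*(-37979) = (13*(-1 - 5*(1 - 2*5)))*7 - 1*(-37979) = (13*(-1 - 5*(1 - 10)))*7 + 37979 = (13*(-1 - 5*(-9)))*7 + 37979 = (13*(-1 + 45))*7 + 37979 = (13*44)*7 + 37979 = 572*7 + 37979 = 4004 + 37979 = 41983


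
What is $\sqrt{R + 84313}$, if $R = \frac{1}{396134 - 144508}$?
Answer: $\frac{\sqrt{5338331882368814}}{251626} \approx 290.37$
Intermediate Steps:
$R = \frac{1}{251626} \approx 3.9741 \cdot 10^{-6}$
$\sqrt{R + 84313} = \sqrt{\frac{1}{251626} + 84313} = \sqrt{\frac{21215342939}{251626}} = \frac{\sqrt{5338331882368814}}{251626}$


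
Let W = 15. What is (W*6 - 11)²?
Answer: 6241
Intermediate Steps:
(W*6 - 11)² = (15*6 - 11)² = (90 - 11)² = 79² = 6241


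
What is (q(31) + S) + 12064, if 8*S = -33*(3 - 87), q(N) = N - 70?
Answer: 24743/2 ≈ 12372.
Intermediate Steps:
q(N) = -70 + N
S = 693/2 (S = (-33*(3 - 87))/8 = (-33*(-84))/8 = (⅛)*2772 = 693/2 ≈ 346.50)
(q(31) + S) + 12064 = ((-70 + 31) + 693/2) + 12064 = (-39 + 693/2) + 12064 = 615/2 + 12064 = 24743/2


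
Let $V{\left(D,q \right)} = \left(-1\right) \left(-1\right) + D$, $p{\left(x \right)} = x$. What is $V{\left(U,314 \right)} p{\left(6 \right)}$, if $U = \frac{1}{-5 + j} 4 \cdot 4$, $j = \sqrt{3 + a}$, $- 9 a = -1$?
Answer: $- \frac{3138}{197} - \frac{576 \sqrt{7}}{197} \approx -23.665$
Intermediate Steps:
$a = \frac{1}{9}$ ($a = \left(- \frac{1}{9}\right) \left(-1\right) = \frac{1}{9} \approx 0.11111$)
$j = \frac{2 \sqrt{7}}{3}$ ($j = \sqrt{3 + \frac{1}{9}} = \sqrt{\frac{28}{9}} = \frac{2 \sqrt{7}}{3} \approx 1.7638$)
$U = \frac{16}{-5 + \frac{2 \sqrt{7}}{3}}$ ($U = \frac{1}{-5 + \frac{2 \sqrt{7}}{3}} \cdot 4 \cdot 4 = \frac{4}{-5 + \frac{2 \sqrt{7}}{3}} \cdot 4 = \frac{16}{-5 + \frac{2 \sqrt{7}}{3}} \approx -4.9441$)
$V{\left(D,q \right)} = 1 + D$
$V{\left(U,314 \right)} p{\left(6 \right)} = \left(1 - \left(\frac{720}{197} + \frac{96 \sqrt{7}}{197}\right)\right) 6 = \left(- \frac{523}{197} - \frac{96 \sqrt{7}}{197}\right) 6 = - \frac{3138}{197} - \frac{576 \sqrt{7}}{197}$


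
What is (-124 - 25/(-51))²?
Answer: 39677401/2601 ≈ 15255.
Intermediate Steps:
(-124 - 25/(-51))² = (-124 - 25*(-1)/51)² = (-124 - 1*(-25/51))² = (-124 + 25/51)² = (-6299/51)² = 39677401/2601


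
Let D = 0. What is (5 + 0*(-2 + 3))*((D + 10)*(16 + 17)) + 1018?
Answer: 2668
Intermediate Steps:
(5 + 0*(-2 + 3))*((D + 10)*(16 + 17)) + 1018 = (5 + 0*(-2 + 3))*((0 + 10)*(16 + 17)) + 1018 = (5 + 0*1)*(10*33) + 1018 = (5 + 0)*330 + 1018 = 5*330 + 1018 = 1650 + 1018 = 2668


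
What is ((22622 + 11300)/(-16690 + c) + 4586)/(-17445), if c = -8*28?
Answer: -38766841/147532365 ≈ -0.26277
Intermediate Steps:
c = -224
((22622 + 11300)/(-16690 + c) + 4586)/(-17445) = ((22622 + 11300)/(-16690 - 224) + 4586)/(-17445) = (33922/(-16914) + 4586)*(-1/17445) = (33922*(-1/16914) + 4586)*(-1/17445) = (-16961/8457 + 4586)*(-1/17445) = (38766841/8457)*(-1/17445) = -38766841/147532365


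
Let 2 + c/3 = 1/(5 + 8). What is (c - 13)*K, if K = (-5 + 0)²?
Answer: -6100/13 ≈ -469.23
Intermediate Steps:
K = 25 (K = (-5)² = 25)
c = -75/13 (c = -6 + 3/(5 + 8) = -6 + 3/13 = -75/13 ≈ -5.7692)
(c - 13)*K = (-75/13 - 13)*25 = -244/13*25 = -6100/13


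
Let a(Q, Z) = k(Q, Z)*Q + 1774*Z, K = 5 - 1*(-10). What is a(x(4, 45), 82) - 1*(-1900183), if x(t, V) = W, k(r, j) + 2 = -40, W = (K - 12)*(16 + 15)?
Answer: 2041745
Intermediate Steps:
K = 15 (K = 5 + 10 = 15)
W = 93 (W = (15 - 12)*(16 + 15) = 3*31 = 93)
k(r, j) = -42 (k(r, j) = -2 - 40 = -42)
x(t, V) = 93
a(Q, Z) = -42*Q + 1774*Z
a(x(4, 45), 82) - 1*(-1900183) = (-42*93 + 1774*82) - 1*(-1900183) = (-3906 + 145468) + 1900183 = 141562 + 1900183 = 2041745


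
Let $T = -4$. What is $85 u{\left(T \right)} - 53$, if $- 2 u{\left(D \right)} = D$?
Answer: $117$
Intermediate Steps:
$u{\left(D \right)} = - \frac{D}{2}$
$85 u{\left(T \right)} - 53 = 85 \left(\left(- \frac{1}{2}\right) \left(-4\right)\right) - 53 = 85 \cdot 2 - 53 = 170 - 53 = 117$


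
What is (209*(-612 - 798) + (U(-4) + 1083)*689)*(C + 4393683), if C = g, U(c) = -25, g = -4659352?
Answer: -115372607968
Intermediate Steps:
C = -4659352
(209*(-612 - 798) + (U(-4) + 1083)*689)*(C + 4393683) = (209*(-612 - 798) + (-25 + 1083)*689)*(-4659352 + 4393683) = (209*(-1410) + 1058*689)*(-265669) = (-294690 + 728962)*(-265669) = 434272*(-265669) = -115372607968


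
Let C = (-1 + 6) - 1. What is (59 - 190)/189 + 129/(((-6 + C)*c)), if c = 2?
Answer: -24905/756 ≈ -32.943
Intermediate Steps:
C = 4 (C = 5 - 1 = 4)
(59 - 190)/189 + 129/(((-6 + C)*c)) = (59 - 190)/189 + 129/(((-6 + 4)*2)) = -131*1/189 + 129/((-2*2)) = -131/189 + 129/(-4) = -131/189 + 129*(-1/4) = -131/189 - 129/4 = -24905/756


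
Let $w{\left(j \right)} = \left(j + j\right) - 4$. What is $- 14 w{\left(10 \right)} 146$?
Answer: $-32704$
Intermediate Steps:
$w{\left(j \right)} = -4 + 2 j$ ($w{\left(j \right)} = 2 j - 4 = -4 + 2 j$)
$- 14 w{\left(10 \right)} 146 = - 14 \left(-4 + 2 \cdot 10\right) 146 = - 14 \left(-4 + 20\right) 146 = \left(-14\right) 16 \cdot 146 = \left(-224\right) 146 = -32704$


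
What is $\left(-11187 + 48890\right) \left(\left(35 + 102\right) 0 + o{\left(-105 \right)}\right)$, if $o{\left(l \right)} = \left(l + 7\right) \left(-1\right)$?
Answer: $3694894$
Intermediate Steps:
$o{\left(l \right)} = -7 - l$ ($o{\left(l \right)} = \left(7 + l\right) \left(-1\right) = -7 - l$)
$\left(-11187 + 48890\right) \left(\left(35 + 102\right) 0 + o{\left(-105 \right)}\right) = \left(-11187 + 48890\right) \left(\left(35 + 102\right) 0 - -98\right) = 37703 \left(137 \cdot 0 + \left(-7 + 105\right)\right) = 37703 \left(0 + 98\right) = 37703 \cdot 98 = 3694894$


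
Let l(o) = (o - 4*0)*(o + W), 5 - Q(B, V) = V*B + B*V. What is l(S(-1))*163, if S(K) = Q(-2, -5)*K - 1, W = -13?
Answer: 2282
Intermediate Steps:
Q(B, V) = 5 - 2*B*V (Q(B, V) = 5 - (V*B + B*V) = 5 - (B*V + B*V) = 5 - 2*B*V)
S(K) = -1 - 15*K (S(K) = (5 - 2*(-2)*(-5))*K - 1 = (5 - 20)*K - 1 = -15*K - 1 = -1 - 15*K)
l(o) = o*(-13 + o) (l(o) = (o - 4*0)*(o - 13) = (o + 0)*(-13 + o) = o*(-13 + o))
l(S(-1))*163 = ((-1 - 15*(-1))*(-13 + (-1 - 15*(-1))))*163 = ((-1 + 15)*(-13 + (-1 + 15)))*163 = (14*(-13 + 14))*163 = (14*1)*163 = 14*163 = 2282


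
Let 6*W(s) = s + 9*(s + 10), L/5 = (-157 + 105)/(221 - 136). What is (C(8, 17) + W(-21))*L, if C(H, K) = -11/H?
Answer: 2223/34 ≈ 65.382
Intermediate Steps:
L = -52/17 (L = 5*((-157 + 105)/(221 - 136)) = 5*(-52/85) = -52/17 ≈ -3.0588)
W(s) = 15 + 5*s/3 (W(s) = (s + 9*(s + 10))/6 = (s + 9*(10 + s))/6 = (s + (90 + 9*s))/6 = (90 + 10*s)/6 = 15 + 5*s/3)
(C(8, 17) + W(-21))*L = (-11/8 + (15 + (5/3)*(-21)))*(-52/17) = (-11*⅛ + (15 - 35))*(-52/17) = (-11/8 - 20)*(-52/17) = -171/8*(-52/17) = 2223/34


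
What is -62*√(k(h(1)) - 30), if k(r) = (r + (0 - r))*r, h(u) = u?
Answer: -62*I*√30 ≈ -339.59*I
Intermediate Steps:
k(r) = 0 (k(r) = (r - r)*r = 0*r = 0)
-62*√(k(h(1)) - 30) = -62*√(0 - 30) = -62*I*√30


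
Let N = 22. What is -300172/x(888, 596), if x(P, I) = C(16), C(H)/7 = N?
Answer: -150086/77 ≈ -1949.2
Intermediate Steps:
C(H) = 154 (C(H) = 7*22 = 154)
x(P, I) = 154
-300172/x(888, 596) = -300172/154 = -300172*1/154 = -150086/77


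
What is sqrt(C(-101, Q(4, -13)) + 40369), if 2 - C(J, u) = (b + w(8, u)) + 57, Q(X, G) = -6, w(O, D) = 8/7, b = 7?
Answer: 3*sqrt(219443)/7 ≈ 200.76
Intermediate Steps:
w(O, D) = 8/7 (w(O, D) = 8*(1/7) = 8/7)
C(J, u) = -442/7 (C(J, u) = 2 - ((7 + 8/7) + 57) = 2 - (57/7 + 57) = 2 - 1*456/7 = 2 - 456/7 = -442/7)
sqrt(C(-101, Q(4, -13)) + 40369) = sqrt(-442/7 + 40369) = sqrt(282141/7) = 3*sqrt(219443)/7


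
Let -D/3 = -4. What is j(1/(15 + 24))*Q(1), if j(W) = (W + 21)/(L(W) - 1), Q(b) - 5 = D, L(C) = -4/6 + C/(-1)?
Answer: -6970/33 ≈ -211.21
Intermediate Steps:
D = 12 (D = -3*(-4) = 12)
L(C) = -2/3 - C (L(C) = -4*1/6 + C*(-1) = -2/3 - C)
Q(b) = 17 (Q(b) = 5 + 12 = 17)
j(W) = (21 + W)/(-5/3 - W) (j(W) = (W + 21)/((-2/3 - W) - 1) = (21 + W)/(-5/3 - W))
j(1/(15 + 24))*Q(1) = (3*(-21 - 1/(15 + 24))/(5 + 3/(15 + 24)))*17 = (3*(-21 - 1/39)/(5 + 3/39))*17 = (3*(-21 - 1*1/39)/(5 + 3*(1/39)))*17 = (3*(-21 - 1/39)/(5 + 1/13))*17 = (3*(-820/39)/(66/13))*17 = (3*(13/66)*(-820/39))*17 = -410/33*17 = -6970/33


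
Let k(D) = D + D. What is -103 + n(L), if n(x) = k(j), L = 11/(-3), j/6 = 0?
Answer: -103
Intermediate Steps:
j = 0 (j = 6*0 = 0)
k(D) = 2*D
L = -11/3 (L = 11*(-⅓) = -11/3 ≈ -3.6667)
n(x) = 0 (n(x) = 2*0 = 0)
-103 + n(L) = -103 + 0 = -103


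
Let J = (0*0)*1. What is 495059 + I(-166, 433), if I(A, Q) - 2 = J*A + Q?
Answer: 495494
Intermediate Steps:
J = 0 (J = 0*1 = 0)
I(A, Q) = 2 + Q (I(A, Q) = 2 + (0*A + Q) = 2 + (0 + Q) = 2 + Q)
495059 + I(-166, 433) = 495059 + (2 + 433) = 495059 + 435 = 495494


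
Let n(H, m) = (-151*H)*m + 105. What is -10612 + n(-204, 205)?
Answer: 6304313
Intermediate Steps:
n(H, m) = 105 - 151*H*m (n(H, m) = -151*H*m + 105 = 105 - 151*H*m)
-10612 + n(-204, 205) = -10612 + (105 - 151*(-204)*205) = -10612 + (105 + 6314820) = -10612 + 6314925 = 6304313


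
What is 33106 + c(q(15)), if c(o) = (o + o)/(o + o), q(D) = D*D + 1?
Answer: 33107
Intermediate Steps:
q(D) = 1 + D² (q(D) = D² + 1 = 1 + D²)
c(o) = 1 (c(o) = (2*o)/((2*o)) = (2*o)*(1/(2*o)) = 1)
33106 + c(q(15)) = 33106 + 1 = 33107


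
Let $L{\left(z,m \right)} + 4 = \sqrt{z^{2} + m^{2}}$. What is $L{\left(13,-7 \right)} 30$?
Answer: $-120 + 30 \sqrt{218} \approx 322.94$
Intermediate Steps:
$L{\left(z,m \right)} = -4 + \sqrt{m^{2} + z^{2}}$ ($L{\left(z,m \right)} = -4 + \sqrt{z^{2} + m^{2}} = -4 + \sqrt{m^{2} + z^{2}}$)
$L{\left(13,-7 \right)} 30 = \left(-4 + \sqrt{\left(-7\right)^{2} + 13^{2}}\right) 30 = \left(-4 + \sqrt{49 + 169}\right) 30 = \left(-4 + \sqrt{218}\right) 30 = -120 + 30 \sqrt{218}$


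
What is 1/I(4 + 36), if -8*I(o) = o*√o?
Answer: -√10/100 ≈ -0.031623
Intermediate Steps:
I(o) = -o^(3/2)/8 (I(o) = -o*√o/8 = -o^(3/2)/8)
1/I(4 + 36) = 1/(-(4 + 36)^(3/2)/8) = 1/(-10*√10) = -√10/100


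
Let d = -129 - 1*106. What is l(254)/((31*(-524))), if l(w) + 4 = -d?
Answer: -231/16244 ≈ -0.014221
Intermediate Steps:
d = -235 (d = -129 - 106 = -235)
l(w) = 231 (l(w) = -4 - 1*(-235) = -4 + 235 = 231)
l(254)/((31*(-524))) = 231/((31*(-524))) = 231/(-16244) = 231*(-1/16244) = -231/16244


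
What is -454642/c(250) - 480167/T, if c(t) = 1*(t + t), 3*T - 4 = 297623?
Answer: -22672330839/24802250 ≈ -914.12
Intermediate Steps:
T = 99209 (T = 4/3 + (1/3)*297623 = 4/3 + 297623/3 = 99209)
c(t) = 2*t (c(t) = 1*(2*t) = 2*t)
-454642/c(250) - 480167/T = -454642/(2*250) - 480167/99209 = -454642/500 - 480167*1/99209 = -454642*1/500 - 480167/99209 = -227321/250 - 480167/99209 = -22672330839/24802250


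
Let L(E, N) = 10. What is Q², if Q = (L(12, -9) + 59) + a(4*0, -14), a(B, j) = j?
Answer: 3025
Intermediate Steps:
Q = 55 (Q = (10 + 59) - 14 = 69 - 14 = 55)
Q² = 55² = 3025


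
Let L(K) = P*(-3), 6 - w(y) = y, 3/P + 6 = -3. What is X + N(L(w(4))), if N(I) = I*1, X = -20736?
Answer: -20735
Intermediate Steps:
P = -⅓ (P = 3/(-6 - 3) = 3/(-9) = 3*(-⅑) = -⅓ ≈ -0.33333)
w(y) = 6 - y
L(K) = 1 (L(K) = -⅓*(-3) = 1)
N(I) = I
X + N(L(w(4))) = -20736 + 1 = -20735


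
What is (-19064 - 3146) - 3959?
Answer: -26169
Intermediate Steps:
(-19064 - 3146) - 3959 = -22210 - 3959 = -26169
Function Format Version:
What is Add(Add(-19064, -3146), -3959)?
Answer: -26169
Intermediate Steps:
Add(Add(-19064, -3146), -3959) = Add(-22210, -3959) = -26169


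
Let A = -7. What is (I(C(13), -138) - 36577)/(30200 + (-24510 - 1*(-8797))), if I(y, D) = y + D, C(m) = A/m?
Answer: -477302/188331 ≈ -2.5344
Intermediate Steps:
C(m) = -7/m
I(y, D) = D + y
(I(C(13), -138) - 36577)/(30200 + (-24510 - 1*(-8797))) = ((-138 - 7/13) - 36577)/(30200 + (-24510 - 1*(-8797))) = ((-138 - 7*1/13) - 36577)/(30200 + (-24510 + 8797)) = ((-138 - 7/13) - 36577)/(30200 - 15713) = (-1801/13 - 36577)/14487 = -477302/13*1/14487 = -477302/188331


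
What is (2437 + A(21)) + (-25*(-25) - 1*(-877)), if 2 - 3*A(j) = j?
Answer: 11798/3 ≈ 3932.7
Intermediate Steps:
A(j) = ⅔ - j/3
(2437 + A(21)) + (-25*(-25) - 1*(-877)) = (2437 + (⅔ - ⅓*21)) + (-25*(-25) - 1*(-877)) = (2437 + (⅔ - 7)) + (625 + 877) = (2437 - 19/3) + 1502 = 7292/3 + 1502 = 11798/3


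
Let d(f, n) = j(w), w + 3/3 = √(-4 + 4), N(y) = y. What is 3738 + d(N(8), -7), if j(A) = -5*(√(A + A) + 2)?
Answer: 3728 - 5*I*√2 ≈ 3728.0 - 7.0711*I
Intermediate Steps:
w = -1 (w = -1 + √(-4 + 4) = -1 + √0 = -1 + 0 = -1)
j(A) = -10 - 5*√2*√A (j(A) = -5*(√(2*A) + 2) = -5*(√2*√A + 2) = -5*(2 + √2*√A) = -10 - 5*√2*√A)
d(f, n) = -10 - 5*I*√2 (d(f, n) = -10 - 5*√2*√(-1) = -10 - 5*√2*I = -10 - 5*I*√2)
3738 + d(N(8), -7) = 3738 + (-10 - 5*I*√2) = 3728 - 5*I*√2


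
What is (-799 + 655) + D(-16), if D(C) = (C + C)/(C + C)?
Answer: -143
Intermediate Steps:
D(C) = 1 (D(C) = (2*C)/((2*C)) = (2*C)*(1/(2*C)) = 1)
(-799 + 655) + D(-16) = (-799 + 655) + 1 = -144 + 1 = -143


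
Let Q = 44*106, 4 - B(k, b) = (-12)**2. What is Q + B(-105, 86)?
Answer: 4524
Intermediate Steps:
B(k, b) = -140 (B(k, b) = 4 - 1*(-12)**2 = 4 - 1*144 = 4 - 144 = -140)
Q = 4664
Q + B(-105, 86) = 4664 - 140 = 4524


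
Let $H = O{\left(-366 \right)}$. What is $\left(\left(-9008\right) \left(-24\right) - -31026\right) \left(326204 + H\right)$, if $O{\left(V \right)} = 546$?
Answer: $80778481500$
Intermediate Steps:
$H = 546$
$\left(\left(-9008\right) \left(-24\right) - -31026\right) \left(326204 + H\right) = \left(\left(-9008\right) \left(-24\right) - -31026\right) \left(326204 + 546\right) = \left(216192 + \left(-14170 + 45196\right)\right) 326750 = \left(216192 + 31026\right) 326750 = 247218 \cdot 326750 = 80778481500$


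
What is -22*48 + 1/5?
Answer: -5279/5 ≈ -1055.8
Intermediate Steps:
-22*48 + 1/5 = -1056 + ⅕ = -5279/5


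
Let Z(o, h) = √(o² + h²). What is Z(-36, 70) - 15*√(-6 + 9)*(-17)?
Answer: 2*√1549 + 255*√3 ≈ 520.39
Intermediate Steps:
Z(o, h) = √(h² + o²)
Z(-36, 70) - 15*√(-6 + 9)*(-17) = √(70² + (-36)²) - 15*√(-6 + 9)*(-17) = √(4900 + 1296) - 15*√3*(-17) = √6196 - (-255)*√3 = 2*√1549 + 255*√3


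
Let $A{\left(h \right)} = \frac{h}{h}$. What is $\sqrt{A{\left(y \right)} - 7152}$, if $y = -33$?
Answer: $i \sqrt{7151} \approx 84.564 i$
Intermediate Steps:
$A{\left(h \right)} = 1$
$\sqrt{A{\left(y \right)} - 7152} = \sqrt{1 - 7152} = \sqrt{-7151} = i \sqrt{7151}$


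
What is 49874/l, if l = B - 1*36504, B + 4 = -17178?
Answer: -24937/26843 ≈ -0.92899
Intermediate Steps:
B = -17182 (B = -4 - 17178 = -17182)
l = -53686 (l = -17182 - 1*36504 = -17182 - 36504 = -53686)
49874/l = 49874/(-53686) = 49874*(-1/53686) = -24937/26843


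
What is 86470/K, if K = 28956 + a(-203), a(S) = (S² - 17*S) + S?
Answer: 86470/73413 ≈ 1.1779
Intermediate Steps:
a(S) = S² - 16*S
K = 73413 (K = 28956 - 203*(-16 - 203) = 28956 - 203*(-219) = 28956 + 44457 = 73413)
86470/K = 86470/73413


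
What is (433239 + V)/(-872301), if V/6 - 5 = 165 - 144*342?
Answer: -46257/290767 ≈ -0.15909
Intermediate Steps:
V = -294468 (V = 30 + 6*(165 - 144*342) = 30 + 6*(165 - 49248) = 30 + 6*(-49083) = 30 - 294498 = -294468)
(433239 + V)/(-872301) = (433239 - 294468)/(-872301) = 138771*(-1/872301) = -46257/290767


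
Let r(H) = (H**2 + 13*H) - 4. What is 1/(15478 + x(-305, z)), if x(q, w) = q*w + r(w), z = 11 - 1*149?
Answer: 1/74814 ≈ 1.3366e-5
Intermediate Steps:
r(H) = -4 + H**2 + 13*H
z = -138 (z = 11 - 149 = -138)
x(q, w) = -4 + w**2 + 13*w + q*w (x(q, w) = q*w + (-4 + w**2 + 13*w) = -4 + w**2 + 13*w + q*w)
1/(15478 + x(-305, z)) = 1/(15478 + (-4 + (-138)**2 + 13*(-138) - 305*(-138))) = 1/(15478 + (-4 + 19044 - 1794 + 42090)) = 1/(15478 + 59336) = 1/74814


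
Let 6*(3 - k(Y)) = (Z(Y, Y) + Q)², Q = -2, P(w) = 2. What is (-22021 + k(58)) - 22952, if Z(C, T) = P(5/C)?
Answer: -44970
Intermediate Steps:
Z(C, T) = 2
k(Y) = 3 (k(Y) = 3 - (2 - 2)²/6 = 3 - ⅙*0² = 3 - ⅙*0 = 3 + 0 = 3)
(-22021 + k(58)) - 22952 = (-22021 + 3) - 22952 = -22018 - 22952 = -44970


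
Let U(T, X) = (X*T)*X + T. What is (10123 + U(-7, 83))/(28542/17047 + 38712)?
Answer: -649610029/659952006 ≈ -0.98433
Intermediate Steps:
U(T, X) = T + T*X² (U(T, X) = (T*X)*X + T = T*X² + T = T + T*X²)
(10123 + U(-7, 83))/(28542/17047 + 38712) = (10123 - 7*(1 + 83²))/(28542/17047 + 38712) = (10123 - 7*(1 + 6889))/(28542*(1/17047) + 38712) = (10123 - 7*6890)/(28542/17047 + 38712) = (10123 - 48230)/(659952006/17047) = -38107*17047/659952006 = -649610029/659952006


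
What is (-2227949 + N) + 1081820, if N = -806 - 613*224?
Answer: -1284247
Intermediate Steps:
N = -138118 (N = -806 - 137312 = -138118)
(-2227949 + N) + 1081820 = (-2227949 - 138118) + 1081820 = -2366067 + 1081820 = -1284247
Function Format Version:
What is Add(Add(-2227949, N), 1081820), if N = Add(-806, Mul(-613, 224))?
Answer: -1284247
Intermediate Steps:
N = -138118 (N = Add(-806, -137312) = -138118)
Add(Add(-2227949, N), 1081820) = Add(Add(-2227949, -138118), 1081820) = Add(-2366067, 1081820) = -1284247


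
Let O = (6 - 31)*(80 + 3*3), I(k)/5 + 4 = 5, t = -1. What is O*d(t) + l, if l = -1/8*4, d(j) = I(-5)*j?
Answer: 22249/2 ≈ 11125.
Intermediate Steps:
I(k) = 5 (I(k) = -20 + 5*5 = -20 + 25 = 5)
d(j) = 5*j
O = -2225 (O = -25*(80 + 9) = -25*89 = -2225)
l = -½ (l = -1*⅛*4 = -⅛*4 = -½ ≈ -0.50000)
O*d(t) + l = -11125*(-1) - ½ = -2225*(-5) - ½ = 11125 - ½ = 22249/2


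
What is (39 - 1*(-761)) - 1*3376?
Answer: -2576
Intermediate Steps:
(39 - 1*(-761)) - 1*3376 = (39 + 761) - 3376 = 800 - 3376 = -2576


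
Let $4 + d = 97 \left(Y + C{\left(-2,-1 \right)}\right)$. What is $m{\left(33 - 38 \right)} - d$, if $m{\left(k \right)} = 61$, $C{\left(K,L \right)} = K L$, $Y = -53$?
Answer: $5012$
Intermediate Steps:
$d = -4951$ ($d = -4 + 97 \left(-53 - -2\right) = -4 + 97 \left(-53 + 2\right) = -4 + 97 \left(-51\right) = -4 - 4947 = -4951$)
$m{\left(33 - 38 \right)} - d = 61 - -4951 = 61 + 4951 = 5012$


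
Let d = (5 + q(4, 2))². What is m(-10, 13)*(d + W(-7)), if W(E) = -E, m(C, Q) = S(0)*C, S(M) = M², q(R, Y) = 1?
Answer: 0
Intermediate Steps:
m(C, Q) = 0 (m(C, Q) = 0²*C = 0*C = 0)
d = 36 (d = (5 + 1)² = 6² = 36)
m(-10, 13)*(d + W(-7)) = 0*(36 - 1*(-7)) = 0*(36 + 7) = 0*43 = 0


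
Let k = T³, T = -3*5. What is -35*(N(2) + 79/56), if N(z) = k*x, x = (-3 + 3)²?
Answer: -395/8 ≈ -49.375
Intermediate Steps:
T = -15
k = -3375 (k = (-15)³ = -3375)
x = 0 (x = 0² = 0)
N(z) = 0 (N(z) = -3375*0 = 0)
-35*(N(2) + 79/56) = -35*(0 + 79/56) = -35*79/56 = -395/8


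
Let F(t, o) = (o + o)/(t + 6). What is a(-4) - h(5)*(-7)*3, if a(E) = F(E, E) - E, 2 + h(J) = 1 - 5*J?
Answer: -546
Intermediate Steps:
h(J) = -1 - 5*J (h(J) = -2 + (1 - 5*J) = -1 - 5*J)
F(t, o) = 2*o/(6 + t) (F(t, o) = (2*o)/(6 + t) = 2*o/(6 + t))
a(E) = -E + 2*E/(6 + E) (a(E) = 2*E/(6 + E) - E = -E + 2*E/(6 + E))
a(-4) - h(5)*(-7)*3 = -4*(-4 - 1*(-4))/(6 - 4) - (-1 - 5*5)*(-7)*3 = -4*(-4 + 4)/2 - (-1 - 25)*(-7)*3 = -4*1/2*0 - (-26*(-7))*3 = 0 - 182*3 = 0 - 1*546 = 0 - 546 = -546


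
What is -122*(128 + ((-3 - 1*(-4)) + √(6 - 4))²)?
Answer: -15982 - 244*√2 ≈ -16327.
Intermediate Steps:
-122*(128 + ((-3 - 1*(-4)) + √(6 - 4))²) = -122*(128 + ((-3 + 4) + √2)²) = -122*(128 + (1 + √2)²) = -15616 - 122*(1 + √2)²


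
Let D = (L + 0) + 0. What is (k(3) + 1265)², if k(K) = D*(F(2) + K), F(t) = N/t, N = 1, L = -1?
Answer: 6365529/4 ≈ 1.5914e+6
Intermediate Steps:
F(t) = 1/t
D = -1 (D = (-1 + 0) + 0 = -1 + 0 = -1)
k(K) = -½ - K (k(K) = -(1/2 + K) = -(½ + K) = -½ - K)
(k(3) + 1265)² = ((-½ - 1*3) + 1265)² = ((-½ - 3) + 1265)² = (-7/2 + 1265)² = (2523/2)² = 6365529/4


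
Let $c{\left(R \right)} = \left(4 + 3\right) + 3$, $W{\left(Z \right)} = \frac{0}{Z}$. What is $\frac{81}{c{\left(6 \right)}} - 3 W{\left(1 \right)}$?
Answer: $\frac{81}{10} \approx 8.1$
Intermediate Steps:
$W{\left(Z \right)} = 0$
$c{\left(R \right)} = 10$ ($c{\left(R \right)} = 7 + 3 = 10$)
$\frac{81}{c{\left(6 \right)}} - 3 W{\left(1 \right)} = \frac{81}{10} - 0 = 81 \cdot \frac{1}{10} + 0 = \frac{81}{10} + 0 = \frac{81}{10}$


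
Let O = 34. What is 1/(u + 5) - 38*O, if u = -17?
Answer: -15505/12 ≈ -1292.1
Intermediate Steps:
1/(u + 5) - 38*O = 1/(-17 + 5) - 38*34 = 1/(-12) - 1292 = -1/12 - 1292 = -15505/12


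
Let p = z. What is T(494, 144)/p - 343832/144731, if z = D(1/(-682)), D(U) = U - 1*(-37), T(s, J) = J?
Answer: 1845943064/1217332441 ≈ 1.5164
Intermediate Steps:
D(U) = 37 + U (D(U) = U + 37 = 37 + U)
z = 25233/682 (z = 37 + 1/(-682) = 37 - 1/682 = 25233/682 ≈ 36.999)
p = 25233/682 ≈ 36.999
T(494, 144)/p - 343832/144731 = 144/(25233/682) - 343832/144731 = 144*(682/25233) - 343832*1/144731 = 32736/8411 - 343832/144731 = 1845943064/1217332441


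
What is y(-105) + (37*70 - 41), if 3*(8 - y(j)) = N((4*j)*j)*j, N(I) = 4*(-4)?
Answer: 1997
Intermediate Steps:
N(I) = -16
y(j) = 8 + 16*j/3 (y(j) = 8 - (-16)*j/3 = 8 + 16*j/3)
y(-105) + (37*70 - 41) = (8 + (16/3)*(-105)) + (37*70 - 41) = (8 - 560) + (2590 - 41) = -552 + 2549 = 1997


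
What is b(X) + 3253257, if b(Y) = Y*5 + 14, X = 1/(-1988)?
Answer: 6467502743/1988 ≈ 3.2533e+6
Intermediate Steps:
X = -1/1988 ≈ -0.00050302
b(Y) = 14 + 5*Y (b(Y) = 5*Y + 14 = 14 + 5*Y)
b(X) + 3253257 = (14 + 5*(-1/1988)) + 3253257 = (14 - 5/1988) + 3253257 = 27827/1988 + 3253257 = 6467502743/1988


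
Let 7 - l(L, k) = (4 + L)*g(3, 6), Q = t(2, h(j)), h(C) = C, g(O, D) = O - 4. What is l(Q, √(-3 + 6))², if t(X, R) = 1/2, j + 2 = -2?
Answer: 529/4 ≈ 132.25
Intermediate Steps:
g(O, D) = -4 + O
j = -4 (j = -2 - 2 = -4)
t(X, R) = ½
Q = ½ ≈ 0.50000
l(L, k) = 11 + L (l(L, k) = 7 - (4 + L)*(-4 + 3) = 7 - (4 + L)*(-1) = 7 - (-4 - L) = 7 + (4 + L) = 11 + L)
l(Q, √(-3 + 6))² = (11 + ½)² = (23/2)² = 529/4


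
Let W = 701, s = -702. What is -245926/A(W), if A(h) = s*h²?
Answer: 122963/172481751 ≈ 0.00071290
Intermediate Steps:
A(h) = -702*h²
-245926/A(W) = -245926/((-702*701²)) = -245926/((-702*491401)) = -245926/(-344963502) = -245926*(-1/344963502) = 122963/172481751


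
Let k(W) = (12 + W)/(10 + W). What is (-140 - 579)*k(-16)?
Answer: -1438/3 ≈ -479.33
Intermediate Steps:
k(W) = (12 + W)/(10 + W)
(-140 - 579)*k(-16) = (-140 - 579)*((12 - 16)/(10 - 16)) = -719*(-4)/(-6) = -(-719)*(-4)/6 = -719*⅔ = -1438/3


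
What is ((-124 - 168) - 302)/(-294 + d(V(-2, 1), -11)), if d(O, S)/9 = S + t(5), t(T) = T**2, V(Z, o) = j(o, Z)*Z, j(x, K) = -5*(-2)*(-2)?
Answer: 99/28 ≈ 3.5357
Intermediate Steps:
j(x, K) = -20 (j(x, K) = 10*(-2) = -20)
V(Z, o) = -20*Z
d(O, S) = 225 + 9*S (d(O, S) = 9*(S + 5**2) = 9*(S + 25) = 9*(25 + S) = 225 + 9*S)
((-124 - 168) - 302)/(-294 + d(V(-2, 1), -11)) = ((-124 - 168) - 302)/(-294 + (225 + 9*(-11))) = (-292 - 302)/(-294 + (225 - 99)) = -594/(-294 + 126) = -594/(-168) = -594*(-1/168) = 99/28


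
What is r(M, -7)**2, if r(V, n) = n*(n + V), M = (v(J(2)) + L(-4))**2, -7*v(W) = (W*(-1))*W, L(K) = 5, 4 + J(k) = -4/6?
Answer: 1111155556/6561 ≈ 1.6936e+5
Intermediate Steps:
J(k) = -14/3 (J(k) = -4 - 4/6 = -4 - 4*1/6 = -4 - 2/3 = -14/3)
v(W) = W**2/7 (v(W) = -W*(-1)*W/7 = -(-W)*W/7 = -(-1)*W**2/7 = W**2/7)
M = 5329/81 (M = ((-14/3)**2/7 + 5)**2 = ((1/7)*(196/9) + 5)**2 = (28/9 + 5)**2 = (73/9)**2 = 5329/81 ≈ 65.790)
r(V, n) = n*(V + n)
r(M, -7)**2 = (-7*(5329/81 - 7))**2 = (-7*4762/81)**2 = (-33334/81)**2 = 1111155556/6561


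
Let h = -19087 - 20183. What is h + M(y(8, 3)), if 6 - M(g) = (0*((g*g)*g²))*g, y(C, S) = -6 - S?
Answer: -39264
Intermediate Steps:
M(g) = 6 (M(g) = 6 - 0*((g*g)*g²)*g = 6 - 0*(g²*g²)*g = 6 - 0*g⁴*g = 6 - 0*g = 6 - 1*0 = 6 + 0 = 6)
h = -39270
h + M(y(8, 3)) = -39270 + 6 = -39264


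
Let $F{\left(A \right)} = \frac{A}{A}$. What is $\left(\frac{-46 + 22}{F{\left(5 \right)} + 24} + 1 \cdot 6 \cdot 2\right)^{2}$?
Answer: $\frac{76176}{625} \approx 121.88$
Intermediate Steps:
$F{\left(A \right)} = 1$
$\left(\frac{-46 + 22}{F{\left(5 \right)} + 24} + 1 \cdot 6 \cdot 2\right)^{2} = \left(\frac{-46 + 22}{1 + 24} + 1 \cdot 6 \cdot 2\right)^{2} = \left(- \frac{24}{25} + 6 \cdot 2\right)^{2} = \left(\left(-24\right) \frac{1}{25} + 12\right)^{2} = \left(- \frac{24}{25} + 12\right)^{2} = \left(\frac{276}{25}\right)^{2} = \frac{76176}{625}$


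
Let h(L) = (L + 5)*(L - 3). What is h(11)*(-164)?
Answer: -20992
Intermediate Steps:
h(L) = (-3 + L)*(5 + L) (h(L) = (5 + L)*(-3 + L) = (-3 + L)*(5 + L))
h(11)*(-164) = (-15 + 11² + 2*11)*(-164) = (-15 + 121 + 22)*(-164) = 128*(-164) = -20992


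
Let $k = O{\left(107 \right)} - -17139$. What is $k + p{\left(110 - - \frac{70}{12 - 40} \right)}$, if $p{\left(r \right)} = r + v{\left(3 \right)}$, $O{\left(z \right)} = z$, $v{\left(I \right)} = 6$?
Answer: $\frac{34719}{2} \approx 17360.0$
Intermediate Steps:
$p{\left(r \right)} = 6 + r$ ($p{\left(r \right)} = r + 6 = 6 + r$)
$k = 17246$ ($k = 107 - -17139 = 107 + 17139 = 17246$)
$k + p{\left(110 - - \frac{70}{12 - 40} \right)} = 17246 + \left(6 + \left(110 - - \frac{70}{12 - 40}\right)\right) = 17246 + \left(6 + \left(110 - - \frac{70}{-28}\right)\right) = 17246 + \left(6 + \left(110 - \left(-70\right) \left(- \frac{1}{28}\right)\right)\right) = 17246 + \left(6 + \left(110 - \frac{5}{2}\right)\right) = 17246 + \left(6 + \frac{215}{2}\right) = 17246 + \frac{227}{2} = \frac{34719}{2}$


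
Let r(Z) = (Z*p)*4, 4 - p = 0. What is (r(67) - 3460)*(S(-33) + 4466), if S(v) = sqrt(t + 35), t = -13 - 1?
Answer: -10664808 - 2388*sqrt(21) ≈ -1.0676e+7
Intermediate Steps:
p = 4 (p = 4 - 1*0 = 4 + 0 = 4)
r(Z) = 16*Z (r(Z) = (Z*4)*4 = (4*Z)*4 = 16*Z)
t = -14
S(v) = sqrt(21) (S(v) = sqrt(-14 + 35) = sqrt(21))
(r(67) - 3460)*(S(-33) + 4466) = (16*67 - 3460)*(sqrt(21) + 4466) = (1072 - 3460)*(4466 + sqrt(21)) = -2388*(4466 + sqrt(21)) = -10664808 - 2388*sqrt(21)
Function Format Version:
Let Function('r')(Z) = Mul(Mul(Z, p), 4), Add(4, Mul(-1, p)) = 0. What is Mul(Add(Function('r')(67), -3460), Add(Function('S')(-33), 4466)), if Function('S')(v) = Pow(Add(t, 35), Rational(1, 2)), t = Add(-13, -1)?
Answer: Add(-10664808, Mul(-2388, Pow(21, Rational(1, 2)))) ≈ -1.0676e+7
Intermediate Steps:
p = 4 (p = Add(4, Mul(-1, 0)) = Add(4, 0) = 4)
Function('r')(Z) = Mul(16, Z) (Function('r')(Z) = Mul(Mul(Z, 4), 4) = Mul(Mul(4, Z), 4) = Mul(16, Z))
t = -14
Function('S')(v) = Pow(21, Rational(1, 2)) (Function('S')(v) = Pow(Add(-14, 35), Rational(1, 2)) = Pow(21, Rational(1, 2)))
Mul(Add(Function('r')(67), -3460), Add(Function('S')(-33), 4466)) = Mul(Add(Mul(16, 67), -3460), Add(Pow(21, Rational(1, 2)), 4466)) = Mul(Add(1072, -3460), Add(4466, Pow(21, Rational(1, 2)))) = Mul(-2388, Add(4466, Pow(21, Rational(1, 2)))) = Add(-10664808, Mul(-2388, Pow(21, Rational(1, 2))))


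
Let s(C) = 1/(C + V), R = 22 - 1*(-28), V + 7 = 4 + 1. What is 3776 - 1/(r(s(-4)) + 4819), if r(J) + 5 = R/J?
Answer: 17044863/4514 ≈ 3776.0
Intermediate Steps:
V = -2 (V = -7 + (4 + 1) = -7 + 5 = -2)
R = 50 (R = 22 + 28 = 50)
s(C) = 1/(-2 + C) (s(C) = 1/(C - 2) = 1/(-2 + C))
r(J) = -5 + 50/J
3776 - 1/(r(s(-4)) + 4819) = 3776 - 1/((-5 + 50/(1/(-2 - 4))) + 4819) = 3776 - 1/((-5 + 50/(1/(-6))) + 4819) = 3776 - 1/((-5 + 50/(-⅙)) + 4819) = 3776 - 1/((-5 + 50*(-6)) + 4819) = 3776 - 1/((-5 - 300) + 4819) = 3776 - 1/(-305 + 4819) = 3776 - 1/4514 = 17044863/4514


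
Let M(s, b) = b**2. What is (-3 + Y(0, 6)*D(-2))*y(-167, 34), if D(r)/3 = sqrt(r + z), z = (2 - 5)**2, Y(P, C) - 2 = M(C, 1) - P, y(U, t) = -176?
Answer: 528 - 1584*sqrt(7) ≈ -3662.9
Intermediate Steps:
Y(P, C) = 3 - P (Y(P, C) = 2 + (1**2 - P) = 2 + (1 - P) = 3 - P)
z = 9 (z = (-3)**2 = 9)
D(r) = 3*sqrt(9 + r) (D(r) = 3*sqrt(r + 9) = 3*sqrt(9 + r))
(-3 + Y(0, 6)*D(-2))*y(-167, 34) = (-3 + (3 - 1*0)*(3*sqrt(9 - 2)))*(-176) = (-3 + (3 + 0)*(3*sqrt(7)))*(-176) = (-3 + 3*(3*sqrt(7)))*(-176) = (-3 + 9*sqrt(7))*(-176) = 528 - 1584*sqrt(7)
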